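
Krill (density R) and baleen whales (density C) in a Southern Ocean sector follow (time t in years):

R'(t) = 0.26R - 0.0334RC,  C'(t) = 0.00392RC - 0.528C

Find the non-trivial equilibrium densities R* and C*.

R* ≈ 135, C* ≈ 7.78

Set dC/dt = 0 with C > 0: 0.00392R - 0.528 = 0, so R* = 0.528/0.00392 = 135.
Set dR/dt = 0 with R > 0: 0.26 - 0.0334C = 0, so C* = 0.26/0.0334 = 7.78.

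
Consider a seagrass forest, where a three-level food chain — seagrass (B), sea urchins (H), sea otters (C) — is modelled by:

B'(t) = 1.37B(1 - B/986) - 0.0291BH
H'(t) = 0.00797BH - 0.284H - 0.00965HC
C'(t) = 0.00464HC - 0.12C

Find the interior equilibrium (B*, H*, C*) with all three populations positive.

B* ≈ 444, H* ≈ 25.9, C* ≈ 338

From dC/dt = 0: 0.00464H* = 0.12, so H* = 25.9.
From dB/dt = 0: 1.37(1 - B*/986) = 0.0291·25.9, giving B* = 986·(1 - 0.549) = 444.
From dH/dt = 0: 0.00797·444 - 0.284 = 0.00965C*, so C* = 3.26/0.00965 = 338.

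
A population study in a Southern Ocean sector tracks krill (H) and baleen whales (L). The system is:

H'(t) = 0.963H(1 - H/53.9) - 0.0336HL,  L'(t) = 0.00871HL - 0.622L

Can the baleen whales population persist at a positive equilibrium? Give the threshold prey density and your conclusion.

The predator equation gives dL/dt > 0 only when H > 0.622/0.00871 = 71.4.
Without the predator, H → K = 53.9. Since 53.9 < 71.4, the predator cannot invade.

Threshold H = 71.4; K < 71.4, so no, the predator goes extinct.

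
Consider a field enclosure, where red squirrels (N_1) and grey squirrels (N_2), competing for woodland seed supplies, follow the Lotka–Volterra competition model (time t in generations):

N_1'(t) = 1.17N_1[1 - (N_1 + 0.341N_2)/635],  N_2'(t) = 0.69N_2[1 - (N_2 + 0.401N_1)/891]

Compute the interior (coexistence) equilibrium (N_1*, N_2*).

Setting both brackets to zero gives the nullclines N_1 + 0.341N_2 = 635 and 0.401N_1 + N_2 = 891.
Substituting N_2 = 891 - 0.401N_1 into the first: N_1(1 - 0.341·0.401) = 635 - 0.341·891.
So N_1* = 331/0.863 = 384, and then N_2* = 891 - 0.401·384 = 737.

N_1* ≈ 384, N_2* ≈ 737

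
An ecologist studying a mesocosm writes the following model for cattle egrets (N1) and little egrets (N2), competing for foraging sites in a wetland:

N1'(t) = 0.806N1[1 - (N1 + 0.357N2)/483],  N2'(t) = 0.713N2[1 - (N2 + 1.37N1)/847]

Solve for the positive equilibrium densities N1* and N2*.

Setting both brackets to zero gives the nullclines N1 + 0.357N2 = 483 and 1.37N1 + N2 = 847.
Substituting N2 = 847 - 1.37N1 into the first: N1(1 - 0.357·1.37) = 483 - 0.357·847.
So N1* = 181/0.511 = 354, and then N2* = 847 - 1.37·354 = 363.

N1* ≈ 354, N2* ≈ 363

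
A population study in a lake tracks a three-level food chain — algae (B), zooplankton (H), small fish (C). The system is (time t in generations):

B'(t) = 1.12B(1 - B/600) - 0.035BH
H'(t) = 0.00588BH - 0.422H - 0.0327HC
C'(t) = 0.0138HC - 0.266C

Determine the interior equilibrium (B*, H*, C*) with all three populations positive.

B* ≈ 239, H* ≈ 19.3, C* ≈ 30

From dC/dt = 0: 0.0138H* = 0.266, so H* = 19.3.
From dB/dt = 0: 1.12(1 - B*/600) = 0.035·19.3, giving B* = 600·(1 - 0.602) = 239.
From dH/dt = 0: 0.00588·239 - 0.422 = 0.0327C*, so C* = 0.981/0.0327 = 30.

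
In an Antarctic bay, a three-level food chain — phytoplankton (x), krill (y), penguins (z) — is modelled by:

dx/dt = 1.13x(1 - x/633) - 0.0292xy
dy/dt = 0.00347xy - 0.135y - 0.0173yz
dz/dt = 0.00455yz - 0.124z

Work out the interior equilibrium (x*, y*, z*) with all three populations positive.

From dz/dt = 0: 0.00455y* = 0.124, so y* = 27.3.
From dx/dt = 0: 1.13(1 - x*/633) = 0.0292·27.3, giving x* = 633·(1 - 0.704) = 187.
From dy/dt = 0: 0.00347·187 - 0.135 = 0.0173z*, so z* = 0.515/0.0173 = 29.7.

x* ≈ 187, y* ≈ 27.3, z* ≈ 29.7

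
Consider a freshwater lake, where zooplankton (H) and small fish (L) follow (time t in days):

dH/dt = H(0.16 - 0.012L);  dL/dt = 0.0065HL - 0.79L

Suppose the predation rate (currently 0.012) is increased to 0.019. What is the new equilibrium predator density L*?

L* ≈ 8.42

At the interior fixed point, setting dH/dt = 0 with H > 0 fixes L* = (prey growth rate)/(HL coefficient) — independent of the other coefficients.
With the change, L* = 0.16/0.019 = 8.42; it falls from 13.3.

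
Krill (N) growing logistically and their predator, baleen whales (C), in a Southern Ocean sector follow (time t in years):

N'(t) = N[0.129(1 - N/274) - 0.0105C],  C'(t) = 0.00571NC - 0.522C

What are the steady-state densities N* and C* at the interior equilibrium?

From dC/dt = 0 with C > 0: 0.00571N* = 0.522, so N* = 91.4.
Substitute into dN/dt = 0: 0.129(1 - 91.4/274) = 0.0105C*.
The bracket is 0.666, giving C* = 0.086/0.0105 = 8.19.

N* ≈ 91.4, C* ≈ 8.19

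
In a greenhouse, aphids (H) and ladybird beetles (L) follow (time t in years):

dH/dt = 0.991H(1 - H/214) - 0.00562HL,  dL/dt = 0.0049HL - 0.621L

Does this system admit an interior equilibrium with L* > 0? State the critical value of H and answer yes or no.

The predator equation gives dL/dt > 0 only when H > 0.621/0.0049 = 127.
Without the predator, H → K = 214. Since 214 > 127, the predator can invade and persist.

Threshold H = 127; K > 127, so yes, the predator persists.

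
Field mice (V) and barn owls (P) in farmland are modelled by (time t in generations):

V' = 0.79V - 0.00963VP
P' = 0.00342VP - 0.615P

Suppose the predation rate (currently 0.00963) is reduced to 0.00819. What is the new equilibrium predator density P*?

P* ≈ 96.5

At the interior fixed point, setting dV/dt = 0 with V > 0 fixes P* = (prey growth rate)/(VP coefficient) — independent of the other coefficients.
With the change, P* = 0.79/0.00819 = 96.5; it rises from 82.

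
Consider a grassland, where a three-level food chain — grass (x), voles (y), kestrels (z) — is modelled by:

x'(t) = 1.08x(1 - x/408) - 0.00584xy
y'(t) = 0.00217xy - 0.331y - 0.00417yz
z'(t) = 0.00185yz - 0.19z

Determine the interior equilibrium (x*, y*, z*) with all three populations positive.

x* ≈ 181, y* ≈ 103, z* ≈ 15

From dz/dt = 0: 0.00185y* = 0.19, so y* = 103.
From dx/dt = 0: 1.08(1 - x*/408) = 0.00584·103, giving x* = 408·(1 - 0.555) = 181.
From dy/dt = 0: 0.00217·181 - 0.331 = 0.00417z*, so z* = 0.0627/0.00417 = 15.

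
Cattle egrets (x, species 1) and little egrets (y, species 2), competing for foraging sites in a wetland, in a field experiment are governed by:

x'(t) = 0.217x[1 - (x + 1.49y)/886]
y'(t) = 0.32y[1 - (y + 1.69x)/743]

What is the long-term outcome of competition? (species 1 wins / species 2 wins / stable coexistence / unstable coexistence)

unstable coexistence (outcome depends on initial conditions)

Compare the nullcline intercepts: K1/α12 = 886/1.49 = 595 < K2 = 743; K2/α21 = 743/1.69 = 440 < K1 = 886.
Since both are reversed, neither can invade when rare; the interior point is a saddle.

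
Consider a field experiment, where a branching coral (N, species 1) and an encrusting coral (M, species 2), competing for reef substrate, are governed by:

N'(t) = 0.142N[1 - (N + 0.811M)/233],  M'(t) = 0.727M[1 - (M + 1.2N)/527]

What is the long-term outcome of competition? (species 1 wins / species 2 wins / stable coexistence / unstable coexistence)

species 2 excludes species 1

Compare the nullcline intercepts: K1/α12 = 233/0.811 = 287 < K2 = 527; K2/α21 = 527/1.2 = 439 > K1 = 233.
Since the inequalities point opposite ways, species 2 can invade but species 1 cannot.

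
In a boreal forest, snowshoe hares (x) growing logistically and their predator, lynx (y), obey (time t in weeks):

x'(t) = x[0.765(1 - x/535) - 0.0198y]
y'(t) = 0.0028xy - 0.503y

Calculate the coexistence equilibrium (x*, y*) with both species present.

x* ≈ 180, y* ≈ 25.7

From dy/dt = 0 with y > 0: 0.0028x* = 0.503, so x* = 180.
Substitute into dx/dt = 0: 0.765(1 - 180/535) = 0.0198y*.
The bracket is 0.664, giving y* = 0.508/0.0198 = 25.7.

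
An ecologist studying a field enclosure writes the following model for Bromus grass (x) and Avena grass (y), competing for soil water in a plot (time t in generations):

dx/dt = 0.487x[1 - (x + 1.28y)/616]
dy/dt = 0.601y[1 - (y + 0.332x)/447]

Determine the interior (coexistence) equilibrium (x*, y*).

Setting both brackets to zero gives the nullclines x + 1.28y = 616 and 0.332x + y = 447.
Substituting y = 447 - 0.332x into the first: x(1 - 1.28·0.332) = 616 - 1.28·447.
So x* = 43.8/0.575 = 76.2, and then y* = 447 - 0.332·76.2 = 422.

x* ≈ 76.2, y* ≈ 422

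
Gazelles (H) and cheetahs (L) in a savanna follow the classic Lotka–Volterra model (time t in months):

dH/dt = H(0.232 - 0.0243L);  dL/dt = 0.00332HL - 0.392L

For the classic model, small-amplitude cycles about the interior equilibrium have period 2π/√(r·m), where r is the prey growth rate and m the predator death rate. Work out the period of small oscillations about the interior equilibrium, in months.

T ≈ 20.8 months

Here r = 0.232 and m = 0.392, so r·m = 0.0909.
ω = √0.0909 = 0.302 per month, hence T = 2π/ω ≈ 20.8 months.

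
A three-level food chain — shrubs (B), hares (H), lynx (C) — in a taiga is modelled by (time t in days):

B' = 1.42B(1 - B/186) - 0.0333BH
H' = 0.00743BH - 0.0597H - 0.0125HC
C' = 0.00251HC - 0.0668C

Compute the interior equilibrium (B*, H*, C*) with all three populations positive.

From dC/dt = 0: 0.00251H* = 0.0668, so H* = 26.6.
From dB/dt = 0: 1.42(1 - B*/186) = 0.0333·26.6, giving B* = 186·(1 - 0.624) = 69.9.
From dH/dt = 0: 0.00743·69.9 - 0.0597 = 0.0125C*, so C* = 0.46/0.0125 = 36.8.

B* ≈ 69.9, H* ≈ 26.6, C* ≈ 36.8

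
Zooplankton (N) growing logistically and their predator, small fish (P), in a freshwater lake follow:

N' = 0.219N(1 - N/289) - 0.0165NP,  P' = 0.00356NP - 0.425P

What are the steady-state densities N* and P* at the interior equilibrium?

From dP/dt = 0 with P > 0: 0.00356N* = 0.425, so N* = 119.
Substitute into dN/dt = 0: 0.219(1 - 119/289) = 0.0165P*.
The bracket is 0.587, giving P* = 0.129/0.0165 = 7.79.

N* ≈ 119, P* ≈ 7.79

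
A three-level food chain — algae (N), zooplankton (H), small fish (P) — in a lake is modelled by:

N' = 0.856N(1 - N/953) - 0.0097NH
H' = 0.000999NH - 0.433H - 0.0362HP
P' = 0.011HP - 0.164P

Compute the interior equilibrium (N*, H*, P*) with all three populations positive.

N* ≈ 792, H* ≈ 14.9, P* ≈ 9.9

From dP/dt = 0: 0.011H* = 0.164, so H* = 14.9.
From dN/dt = 0: 0.856(1 - N*/953) = 0.0097·14.9, giving N* = 953·(1 - 0.169) = 792.
From dH/dt = 0: 0.000999·792 - 0.433 = 0.0362P*, so P* = 0.358/0.0362 = 9.9.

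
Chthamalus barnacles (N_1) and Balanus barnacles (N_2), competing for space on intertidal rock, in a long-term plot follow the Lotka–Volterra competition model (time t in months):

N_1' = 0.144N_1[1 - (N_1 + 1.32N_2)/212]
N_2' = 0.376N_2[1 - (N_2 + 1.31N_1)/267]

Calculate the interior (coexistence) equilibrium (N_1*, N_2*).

Setting both brackets to zero gives the nullclines N_1 + 1.32N_2 = 212 and 1.31N_1 + N_2 = 267.
Substituting N_2 = 267 - 1.31N_1 into the first: N_1(1 - 1.32·1.31) = 212 - 1.32·267.
So N_1* = -140/-0.729 = 193, and then N_2* = 267 - 1.31·193 = 14.7.

N_1* ≈ 193, N_2* ≈ 14.7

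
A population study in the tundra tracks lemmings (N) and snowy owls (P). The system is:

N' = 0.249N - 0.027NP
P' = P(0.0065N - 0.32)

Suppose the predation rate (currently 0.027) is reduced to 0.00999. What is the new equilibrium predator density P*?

At the interior fixed point, setting dN/dt = 0 with N > 0 fixes P* = (prey growth rate)/(NP coefficient) — independent of the other coefficients.
With the change, P* = 0.249/0.00999 = 24.9; it rises from 9.22.

P* ≈ 24.9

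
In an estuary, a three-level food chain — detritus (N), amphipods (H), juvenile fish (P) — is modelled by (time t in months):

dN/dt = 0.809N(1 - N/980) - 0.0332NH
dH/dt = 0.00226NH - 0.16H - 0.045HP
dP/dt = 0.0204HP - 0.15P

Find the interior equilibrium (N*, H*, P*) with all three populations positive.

From dP/dt = 0: 0.0204H* = 0.15, so H* = 7.35.
From dN/dt = 0: 0.809(1 - N*/980) = 0.0332·7.35, giving N* = 980·(1 - 0.302) = 684.
From dH/dt = 0: 0.00226·684 - 0.16 = 0.045P*, so P* = 1.39/0.045 = 30.8.

N* ≈ 684, H* ≈ 7.35, P* ≈ 30.8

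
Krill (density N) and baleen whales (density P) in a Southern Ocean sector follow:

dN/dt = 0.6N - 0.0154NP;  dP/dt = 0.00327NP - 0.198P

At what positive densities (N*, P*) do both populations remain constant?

Set dP/dt = 0 with P > 0: 0.00327N - 0.198 = 0, so N* = 0.198/0.00327 = 60.6.
Set dN/dt = 0 with N > 0: 0.6 - 0.0154P = 0, so P* = 0.6/0.0154 = 39.

N* ≈ 60.6, P* ≈ 39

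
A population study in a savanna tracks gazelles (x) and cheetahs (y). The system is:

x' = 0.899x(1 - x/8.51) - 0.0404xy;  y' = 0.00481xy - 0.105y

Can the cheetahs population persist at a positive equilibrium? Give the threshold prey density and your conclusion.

Threshold x = 21.8; K < 21.8, so no, the predator goes extinct.

The predator equation gives dy/dt > 0 only when x > 0.105/0.00481 = 21.8.
Without the predator, x → K = 8.51. Since 8.51 < 21.8, the predator cannot invade.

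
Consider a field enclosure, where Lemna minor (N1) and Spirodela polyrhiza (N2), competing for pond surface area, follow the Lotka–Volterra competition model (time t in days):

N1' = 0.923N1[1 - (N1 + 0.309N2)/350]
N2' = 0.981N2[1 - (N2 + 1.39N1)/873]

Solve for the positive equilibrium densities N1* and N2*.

N1* ≈ 141, N2* ≈ 677

Setting both brackets to zero gives the nullclines N1 + 0.309N2 = 350 and 1.39N1 + N2 = 873.
Substituting N2 = 873 - 1.39N1 into the first: N1(1 - 0.309·1.39) = 350 - 0.309·873.
So N1* = 80.2/0.57 = 141, and then N2* = 873 - 1.39·141 = 677.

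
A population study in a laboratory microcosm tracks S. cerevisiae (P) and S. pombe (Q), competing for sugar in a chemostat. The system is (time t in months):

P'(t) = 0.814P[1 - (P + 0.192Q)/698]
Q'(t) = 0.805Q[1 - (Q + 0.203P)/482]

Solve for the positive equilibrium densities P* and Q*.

Setting both brackets to zero gives the nullclines P + 0.192Q = 698 and 0.203P + Q = 482.
Substituting Q = 482 - 0.203P into the first: P(1 - 0.192·0.203) = 698 - 0.192·482.
So P* = 605/0.961 = 630, and then Q* = 482 - 0.203·630 = 354.

P* ≈ 630, Q* ≈ 354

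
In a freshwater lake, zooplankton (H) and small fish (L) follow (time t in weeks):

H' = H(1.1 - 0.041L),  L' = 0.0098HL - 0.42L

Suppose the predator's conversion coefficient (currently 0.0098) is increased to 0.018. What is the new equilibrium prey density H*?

At the interior fixed point, setting dL/dt = 0 with L > 0 fixes H* = (predator death rate)/(HL coefficient) — independent of the other coefficients.
With the change, H* = 0.42/0.018 = 23.3; it falls from 42.9.

H* ≈ 23.3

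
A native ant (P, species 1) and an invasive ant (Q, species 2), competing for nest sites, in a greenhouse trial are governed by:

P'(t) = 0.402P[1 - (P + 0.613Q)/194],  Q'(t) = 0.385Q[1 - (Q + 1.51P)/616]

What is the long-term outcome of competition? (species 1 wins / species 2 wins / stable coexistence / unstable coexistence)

species 2 excludes species 1

Compare the nullcline intercepts: K1/α12 = 194/0.613 = 316 < K2 = 616; K2/α21 = 616/1.51 = 408 > K1 = 194.
Since the inequalities point opposite ways, species 2 can invade but species 1 cannot.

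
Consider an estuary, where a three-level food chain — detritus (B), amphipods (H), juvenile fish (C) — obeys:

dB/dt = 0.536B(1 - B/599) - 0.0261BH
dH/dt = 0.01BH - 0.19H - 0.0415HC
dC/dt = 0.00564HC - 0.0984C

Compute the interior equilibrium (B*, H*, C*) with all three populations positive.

From dC/dt = 0: 0.00564H* = 0.0984, so H* = 17.4.
From dB/dt = 0: 0.536(1 - B*/599) = 0.0261·17.4, giving B* = 599·(1 - 0.85) = 90.1.
From dH/dt = 0: 0.01·90.1 - 0.19 = 0.0415C*, so C* = 0.711/0.0415 = 17.1.

B* ≈ 90.1, H* ≈ 17.4, C* ≈ 17.1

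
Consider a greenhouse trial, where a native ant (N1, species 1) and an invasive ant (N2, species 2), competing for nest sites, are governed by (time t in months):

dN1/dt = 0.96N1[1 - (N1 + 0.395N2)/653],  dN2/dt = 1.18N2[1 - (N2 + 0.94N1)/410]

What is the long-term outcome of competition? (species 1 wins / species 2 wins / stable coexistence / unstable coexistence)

Compare the nullcline intercepts: K1/α12 = 653/0.395 = 1650 > K2 = 410; K2/α21 = 410/0.94 = 436 < K1 = 653.
Since the inequalities point opposite ways, species 1 can invade but species 2 cannot.

species 1 excludes species 2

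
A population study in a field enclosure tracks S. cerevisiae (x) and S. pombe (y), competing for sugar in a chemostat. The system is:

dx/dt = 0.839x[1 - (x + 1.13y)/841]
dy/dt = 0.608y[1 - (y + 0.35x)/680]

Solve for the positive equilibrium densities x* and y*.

x* ≈ 120, y* ≈ 638

Setting both brackets to zero gives the nullclines x + 1.13y = 841 and 0.35x + y = 680.
Substituting y = 680 - 0.35x into the first: x(1 - 1.13·0.35) = 841 - 1.13·680.
So x* = 72.6/0.605 = 120, and then y* = 680 - 0.35·120 = 638.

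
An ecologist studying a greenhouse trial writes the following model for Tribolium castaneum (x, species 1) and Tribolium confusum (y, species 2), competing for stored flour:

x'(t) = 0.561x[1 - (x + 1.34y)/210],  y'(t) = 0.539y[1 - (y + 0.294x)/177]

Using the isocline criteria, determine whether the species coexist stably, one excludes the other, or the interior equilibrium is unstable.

Compare the nullcline intercepts: K1/α12 = 210/1.34 = 157 < K2 = 177; K2/α21 = 177/0.294 = 602 > K1 = 210.
Since the inequalities point opposite ways, species 2 can invade but species 1 cannot.

species 2 excludes species 1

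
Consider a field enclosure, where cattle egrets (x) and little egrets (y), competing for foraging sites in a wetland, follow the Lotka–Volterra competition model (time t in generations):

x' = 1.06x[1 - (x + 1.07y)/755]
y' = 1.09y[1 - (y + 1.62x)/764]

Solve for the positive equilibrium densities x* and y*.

Setting both brackets to zero gives the nullclines x + 1.07y = 755 and 1.62x + y = 764.
Substituting y = 764 - 1.62x into the first: x(1 - 1.07·1.62) = 755 - 1.07·764.
So x* = -62.5/-0.733 = 85.2, and then y* = 764 - 1.62·85.2 = 626.

x* ≈ 85.2, y* ≈ 626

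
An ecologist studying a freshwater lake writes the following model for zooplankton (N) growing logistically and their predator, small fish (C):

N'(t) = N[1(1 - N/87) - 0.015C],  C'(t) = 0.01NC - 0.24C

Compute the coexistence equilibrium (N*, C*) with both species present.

N* ≈ 24, C* ≈ 48.3

From dC/dt = 0 with C > 0: 0.01N* = 0.24, so N* = 24.
Substitute into dN/dt = 0: 1(1 - 24/87) = 0.015C*.
The bracket is 0.724, giving C* = 0.724/0.015 = 48.3.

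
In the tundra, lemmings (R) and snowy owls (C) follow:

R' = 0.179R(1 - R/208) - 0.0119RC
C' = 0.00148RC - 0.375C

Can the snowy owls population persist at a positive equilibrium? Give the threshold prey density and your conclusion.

Threshold R = 253; K < 253, so no, the predator goes extinct.

The predator equation gives dC/dt > 0 only when R > 0.375/0.00148 = 253.
Without the predator, R → K = 208. Since 208 < 253, the predator cannot invade.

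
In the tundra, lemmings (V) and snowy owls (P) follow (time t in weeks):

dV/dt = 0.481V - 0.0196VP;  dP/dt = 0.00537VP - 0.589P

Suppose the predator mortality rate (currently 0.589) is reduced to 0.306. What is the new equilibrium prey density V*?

At the interior fixed point, setting dP/dt = 0 with P > 0 fixes V* = (predator death rate)/(VP coefficient) — independent of the other coefficients.
With the change, V* = 0.306/0.00537 = 57; it falls from 110.

V* ≈ 57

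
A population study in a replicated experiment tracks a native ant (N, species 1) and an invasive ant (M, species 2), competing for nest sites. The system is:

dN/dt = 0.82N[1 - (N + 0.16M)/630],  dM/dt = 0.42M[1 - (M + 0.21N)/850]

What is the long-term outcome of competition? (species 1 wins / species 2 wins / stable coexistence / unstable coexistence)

stable coexistence

Compare the nullcline intercepts: K1/α12 = 630/0.16 = 3940 > K2 = 850; K2/α21 = 850/0.21 = 4050 > K1 = 630.
Since both inequalities hold, each species can invade when rare, so the interior equilibrium is stable.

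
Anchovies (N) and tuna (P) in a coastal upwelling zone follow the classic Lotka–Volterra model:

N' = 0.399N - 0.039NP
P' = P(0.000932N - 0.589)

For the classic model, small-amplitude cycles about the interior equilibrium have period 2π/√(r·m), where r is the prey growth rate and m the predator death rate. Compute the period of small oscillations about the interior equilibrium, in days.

T ≈ 13 days

Here r = 0.399 and m = 0.589, so r·m = 0.235.
ω = √0.235 = 0.485 per day, hence T = 2π/ω ≈ 13 days.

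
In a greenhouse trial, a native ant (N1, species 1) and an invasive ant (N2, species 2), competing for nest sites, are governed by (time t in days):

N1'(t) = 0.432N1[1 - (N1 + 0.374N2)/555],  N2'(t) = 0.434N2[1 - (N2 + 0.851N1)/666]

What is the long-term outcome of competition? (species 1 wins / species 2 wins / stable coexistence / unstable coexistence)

stable coexistence

Compare the nullcline intercepts: K1/α12 = 555/0.374 = 1480 > K2 = 666; K2/α21 = 666/0.851 = 783 > K1 = 555.
Since both inequalities hold, each species can invade when rare, so the interior equilibrium is stable.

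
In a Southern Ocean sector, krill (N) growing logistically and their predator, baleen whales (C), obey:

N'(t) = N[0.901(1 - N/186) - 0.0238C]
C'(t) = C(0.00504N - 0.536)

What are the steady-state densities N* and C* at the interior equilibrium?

N* ≈ 106, C* ≈ 16.2

From dC/dt = 0 with C > 0: 0.00504N* = 0.536, so N* = 106.
Substitute into dN/dt = 0: 0.901(1 - 106/186) = 0.0238C*.
The bracket is 0.428, giving C* = 0.386/0.0238 = 16.2.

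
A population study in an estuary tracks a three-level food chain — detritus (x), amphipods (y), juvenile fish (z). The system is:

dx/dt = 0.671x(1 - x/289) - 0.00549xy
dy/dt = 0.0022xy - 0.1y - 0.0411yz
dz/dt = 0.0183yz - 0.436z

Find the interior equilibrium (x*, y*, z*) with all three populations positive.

From dz/dt = 0: 0.0183y* = 0.436, so y* = 23.8.
From dx/dt = 0: 0.671(1 - x*/289) = 0.00549·23.8, giving x* = 289·(1 - 0.195) = 233.
From dy/dt = 0: 0.0022·233 - 0.1 = 0.0411z*, so z* = 0.412/0.0411 = 10.

x* ≈ 233, y* ≈ 23.8, z* ≈ 10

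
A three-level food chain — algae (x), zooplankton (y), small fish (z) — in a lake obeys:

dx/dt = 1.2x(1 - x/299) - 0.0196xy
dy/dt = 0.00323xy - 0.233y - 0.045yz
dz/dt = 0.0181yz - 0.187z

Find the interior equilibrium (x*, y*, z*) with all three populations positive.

x* ≈ 249, y* ≈ 10.3, z* ≈ 12.7

From dz/dt = 0: 0.0181y* = 0.187, so y* = 10.3.
From dx/dt = 0: 1.2(1 - x*/299) = 0.0196·10.3, giving x* = 299·(1 - 0.169) = 249.
From dy/dt = 0: 0.00323·249 - 0.233 = 0.045z*, so z* = 0.57/0.045 = 12.7.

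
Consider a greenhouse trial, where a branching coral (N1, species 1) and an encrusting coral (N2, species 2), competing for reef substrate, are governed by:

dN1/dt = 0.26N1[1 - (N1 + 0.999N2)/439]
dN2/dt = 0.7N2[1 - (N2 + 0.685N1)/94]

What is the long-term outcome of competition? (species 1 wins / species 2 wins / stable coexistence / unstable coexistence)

species 1 excludes species 2

Compare the nullcline intercepts: K1/α12 = 439/0.999 = 439 > K2 = 94; K2/α21 = 94/0.685 = 137 < K1 = 439.
Since the inequalities point opposite ways, species 1 can invade but species 2 cannot.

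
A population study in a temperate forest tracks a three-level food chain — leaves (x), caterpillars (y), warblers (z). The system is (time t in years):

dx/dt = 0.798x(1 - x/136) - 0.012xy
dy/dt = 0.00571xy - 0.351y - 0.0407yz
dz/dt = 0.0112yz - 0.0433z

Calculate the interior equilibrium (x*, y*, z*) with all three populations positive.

From dz/dt = 0: 0.0112y* = 0.0433, so y* = 3.87.
From dx/dt = 0: 0.798(1 - x*/136) = 0.012·3.87, giving x* = 136·(1 - 0.0581) = 128.
From dy/dt = 0: 0.00571·128 - 0.351 = 0.0407z*, so z* = 0.38/0.0407 = 9.35.

x* ≈ 128, y* ≈ 3.87, z* ≈ 9.35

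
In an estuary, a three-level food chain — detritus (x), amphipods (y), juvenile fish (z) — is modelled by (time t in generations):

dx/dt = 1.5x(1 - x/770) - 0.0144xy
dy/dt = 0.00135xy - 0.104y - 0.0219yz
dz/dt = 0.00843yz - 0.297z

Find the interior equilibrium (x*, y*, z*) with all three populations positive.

x* ≈ 510, y* ≈ 35.2, z* ≈ 26.7

From dz/dt = 0: 0.00843y* = 0.297, so y* = 35.2.
From dx/dt = 0: 1.5(1 - x*/770) = 0.0144·35.2, giving x* = 770·(1 - 0.338) = 510.
From dy/dt = 0: 0.00135·510 - 0.104 = 0.0219z*, so z* = 0.584/0.0219 = 26.7.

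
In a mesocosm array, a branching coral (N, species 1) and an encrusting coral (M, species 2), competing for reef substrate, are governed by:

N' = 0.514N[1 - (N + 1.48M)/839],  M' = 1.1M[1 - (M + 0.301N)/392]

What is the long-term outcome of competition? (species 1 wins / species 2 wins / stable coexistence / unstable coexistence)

stable coexistence

Compare the nullcline intercepts: K1/α12 = 839/1.48 = 567 > K2 = 392; K2/α21 = 392/0.301 = 1300 > K1 = 839.
Since both inequalities hold, each species can invade when rare, so the interior equilibrium is stable.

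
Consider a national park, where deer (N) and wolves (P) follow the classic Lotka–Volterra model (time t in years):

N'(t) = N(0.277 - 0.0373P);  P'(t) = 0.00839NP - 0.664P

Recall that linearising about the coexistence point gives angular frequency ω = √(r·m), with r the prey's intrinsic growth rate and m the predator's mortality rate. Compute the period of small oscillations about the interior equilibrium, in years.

T ≈ 14.7 years

Here r = 0.277 and m = 0.664, so r·m = 0.184.
ω = √0.184 = 0.429 per year, hence T = 2π/ω ≈ 14.7 years.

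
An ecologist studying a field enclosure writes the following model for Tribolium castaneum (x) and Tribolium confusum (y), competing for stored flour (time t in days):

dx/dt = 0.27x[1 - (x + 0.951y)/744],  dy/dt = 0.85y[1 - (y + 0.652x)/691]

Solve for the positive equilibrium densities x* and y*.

x* ≈ 229, y* ≈ 542

Setting both brackets to zero gives the nullclines x + 0.951y = 744 and 0.652x + y = 691.
Substituting y = 691 - 0.652x into the first: x(1 - 0.951·0.652) = 744 - 0.951·691.
So x* = 86.9/0.38 = 229, and then y* = 691 - 0.652·229 = 542.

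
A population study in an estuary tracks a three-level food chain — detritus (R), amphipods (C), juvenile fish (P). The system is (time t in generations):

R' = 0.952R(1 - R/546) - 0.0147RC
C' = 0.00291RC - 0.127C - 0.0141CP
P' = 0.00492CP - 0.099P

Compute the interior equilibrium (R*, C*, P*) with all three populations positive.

R* ≈ 376, C* ≈ 20.1, P* ≈ 68.7

From dP/dt = 0: 0.00492C* = 0.099, so C* = 20.1.
From dR/dt = 0: 0.952(1 - R*/546) = 0.0147·20.1, giving R* = 546·(1 - 0.311) = 376.
From dC/dt = 0: 0.00291·376 - 0.127 = 0.0141P*, so P* = 0.968/0.0141 = 68.7.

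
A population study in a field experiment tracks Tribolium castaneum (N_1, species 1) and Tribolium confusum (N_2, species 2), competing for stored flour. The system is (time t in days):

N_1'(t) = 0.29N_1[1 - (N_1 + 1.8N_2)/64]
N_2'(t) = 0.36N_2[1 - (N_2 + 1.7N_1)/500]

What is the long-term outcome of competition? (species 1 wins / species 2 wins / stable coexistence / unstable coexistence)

species 2 excludes species 1

Compare the nullcline intercepts: K1/α12 = 64/1.8 = 35.6 < K2 = 500; K2/α21 = 500/1.7 = 294 > K1 = 64.
Since the inequalities point opposite ways, species 2 can invade but species 1 cannot.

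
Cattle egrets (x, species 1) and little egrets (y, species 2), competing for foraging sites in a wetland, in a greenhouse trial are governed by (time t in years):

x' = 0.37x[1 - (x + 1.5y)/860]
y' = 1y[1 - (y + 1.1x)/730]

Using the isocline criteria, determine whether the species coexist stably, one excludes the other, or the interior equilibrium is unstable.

Compare the nullcline intercepts: K1/α12 = 860/1.5 = 573 < K2 = 730; K2/α21 = 730/1.1 = 664 < K1 = 860.
Since both are reversed, neither can invade when rare; the interior point is a saddle.

unstable coexistence (outcome depends on initial conditions)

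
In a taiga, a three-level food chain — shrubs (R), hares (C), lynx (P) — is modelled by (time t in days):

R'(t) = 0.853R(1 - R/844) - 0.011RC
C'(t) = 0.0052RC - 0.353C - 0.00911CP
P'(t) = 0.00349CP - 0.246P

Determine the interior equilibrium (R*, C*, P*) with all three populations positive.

From dP/dt = 0: 0.00349C* = 0.246, so C* = 70.5.
From dR/dt = 0: 0.853(1 - R*/844) = 0.011·70.5, giving R* = 844·(1 - 0.909) = 76.8.
From dC/dt = 0: 0.0052·76.8 - 0.353 = 0.00911P*, so P* = 0.0465/0.00911 = 5.1.

R* ≈ 76.8, C* ≈ 70.5, P* ≈ 5.1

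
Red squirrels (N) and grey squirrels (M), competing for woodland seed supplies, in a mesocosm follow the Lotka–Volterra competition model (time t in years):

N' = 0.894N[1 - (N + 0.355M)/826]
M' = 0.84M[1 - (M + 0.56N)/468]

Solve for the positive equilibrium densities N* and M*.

Setting both brackets to zero gives the nullclines N + 0.355M = 826 and 0.56N + M = 468.
Substituting M = 468 - 0.56N into the first: N(1 - 0.355·0.56) = 826 - 0.355·468.
So N* = 660/0.801 = 824, and then M* = 468 - 0.56·824 = 6.79.

N* ≈ 824, M* ≈ 6.79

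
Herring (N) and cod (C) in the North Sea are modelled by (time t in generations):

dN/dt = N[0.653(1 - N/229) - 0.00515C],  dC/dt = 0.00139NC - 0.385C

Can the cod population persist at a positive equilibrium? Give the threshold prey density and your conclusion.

The predator equation gives dC/dt > 0 only when N > 0.385/0.00139 = 277.
Without the predator, N → K = 229. Since 229 < 277, the predator cannot invade.

Threshold N = 277; K < 277, so no, the predator goes extinct.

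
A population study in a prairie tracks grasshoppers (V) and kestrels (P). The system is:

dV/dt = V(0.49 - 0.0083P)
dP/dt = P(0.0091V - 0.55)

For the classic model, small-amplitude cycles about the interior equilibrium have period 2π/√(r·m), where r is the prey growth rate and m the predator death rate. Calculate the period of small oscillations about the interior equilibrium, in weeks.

T ≈ 12.1 weeks

Here r = 0.49 and m = 0.55, so r·m = 0.27.
ω = √0.27 = 0.519 per week, hence T = 2π/ω ≈ 12.1 weeks.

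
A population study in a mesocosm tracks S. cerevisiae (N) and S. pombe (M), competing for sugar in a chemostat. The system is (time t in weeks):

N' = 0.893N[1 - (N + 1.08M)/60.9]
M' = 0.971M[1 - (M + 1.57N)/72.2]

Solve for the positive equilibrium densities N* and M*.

N* ≈ 24.5, M* ≈ 33.7

Setting both brackets to zero gives the nullclines N + 1.08M = 60.9 and 1.57N + M = 72.2.
Substituting M = 72.2 - 1.57N into the first: N(1 - 1.08·1.57) = 60.9 - 1.08·72.2.
So N* = -17.1/-0.696 = 24.5, and then M* = 72.2 - 1.57·24.5 = 33.7.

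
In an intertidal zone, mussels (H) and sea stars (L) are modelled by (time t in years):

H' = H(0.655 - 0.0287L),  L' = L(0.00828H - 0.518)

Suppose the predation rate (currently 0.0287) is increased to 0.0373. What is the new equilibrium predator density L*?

At the interior fixed point, setting dH/dt = 0 with H > 0 fixes L* = (prey growth rate)/(HL coefficient) — independent of the other coefficients.
With the change, L* = 0.655/0.0373 = 17.6; it falls from 22.8.

L* ≈ 17.6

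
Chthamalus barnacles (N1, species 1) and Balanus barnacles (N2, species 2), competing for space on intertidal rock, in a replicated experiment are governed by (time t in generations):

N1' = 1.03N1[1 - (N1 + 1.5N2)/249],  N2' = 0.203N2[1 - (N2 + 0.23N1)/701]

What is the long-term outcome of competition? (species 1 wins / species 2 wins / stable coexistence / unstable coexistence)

Compare the nullcline intercepts: K1/α12 = 249/1.5 = 166 < K2 = 701; K2/α21 = 701/0.23 = 3050 > K1 = 249.
Since the inequalities point opposite ways, species 2 can invade but species 1 cannot.

species 2 excludes species 1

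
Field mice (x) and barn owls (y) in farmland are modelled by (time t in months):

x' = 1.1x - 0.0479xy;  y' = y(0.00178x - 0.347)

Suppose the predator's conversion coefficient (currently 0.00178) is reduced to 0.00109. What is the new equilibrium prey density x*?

At the interior fixed point, setting dy/dt = 0 with y > 0 fixes x* = (predator death rate)/(xy coefficient) — independent of the other coefficients.
With the change, x* = 0.347/0.00109 = 318; it rises from 195.

x* ≈ 318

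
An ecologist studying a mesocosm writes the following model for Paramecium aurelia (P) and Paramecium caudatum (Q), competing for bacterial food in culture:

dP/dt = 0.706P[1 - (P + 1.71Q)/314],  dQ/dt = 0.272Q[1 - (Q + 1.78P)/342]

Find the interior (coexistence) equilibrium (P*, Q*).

P* ≈ 133, Q* ≈ 106

Setting both brackets to zero gives the nullclines P + 1.71Q = 314 and 1.78P + Q = 342.
Substituting Q = 342 - 1.78P into the first: P(1 - 1.71·1.78) = 314 - 1.71·342.
So P* = -271/-2.04 = 133, and then Q* = 342 - 1.78·133 = 106.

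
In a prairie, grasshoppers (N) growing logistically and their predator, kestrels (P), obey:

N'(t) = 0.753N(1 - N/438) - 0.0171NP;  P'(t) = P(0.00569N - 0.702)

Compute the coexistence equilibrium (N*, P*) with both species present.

N* ≈ 123, P* ≈ 31.6

From dP/dt = 0 with P > 0: 0.00569N* = 0.702, so N* = 123.
Substitute into dN/dt = 0: 0.753(1 - 123/438) = 0.0171P*.
The bracket is 0.718, giving P* = 0.541/0.0171 = 31.6.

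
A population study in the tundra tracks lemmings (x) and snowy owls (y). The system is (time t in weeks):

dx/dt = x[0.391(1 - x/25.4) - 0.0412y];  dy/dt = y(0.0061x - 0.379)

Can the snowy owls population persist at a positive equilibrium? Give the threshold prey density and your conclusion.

Threshold x = 62.1; K < 62.1, so no, the predator goes extinct.

The predator equation gives dy/dt > 0 only when x > 0.379/0.0061 = 62.1.
Without the predator, x → K = 25.4. Since 25.4 < 62.1, the predator cannot invade.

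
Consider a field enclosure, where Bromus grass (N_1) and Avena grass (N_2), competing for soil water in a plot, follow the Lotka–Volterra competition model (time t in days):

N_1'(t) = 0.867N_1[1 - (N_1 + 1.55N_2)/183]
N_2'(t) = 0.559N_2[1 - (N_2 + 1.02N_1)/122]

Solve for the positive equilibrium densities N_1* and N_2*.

N_1* ≈ 10.5, N_2* ≈ 111

Setting both brackets to zero gives the nullclines N_1 + 1.55N_2 = 183 and 1.02N_1 + N_2 = 122.
Substituting N_2 = 122 - 1.02N_1 into the first: N_1(1 - 1.55·1.02) = 183 - 1.55·122.
So N_1* = -6.1/-0.581 = 10.5, and then N_2* = 122 - 1.02·10.5 = 111.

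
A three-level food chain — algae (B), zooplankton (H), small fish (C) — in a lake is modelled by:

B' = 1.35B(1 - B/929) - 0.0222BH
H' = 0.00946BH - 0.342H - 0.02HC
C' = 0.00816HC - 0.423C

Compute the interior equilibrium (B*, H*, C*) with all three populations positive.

From dC/dt = 0: 0.00816H* = 0.423, so H* = 51.8.
From dB/dt = 0: 1.35(1 - B*/929) = 0.0222·51.8, giving B* = 929·(1 - 0.852) = 137.
From dH/dt = 0: 0.00946·137 - 0.342 = 0.02C*, so C* = 0.955/0.02 = 47.7.

B* ≈ 137, H* ≈ 51.8, C* ≈ 47.7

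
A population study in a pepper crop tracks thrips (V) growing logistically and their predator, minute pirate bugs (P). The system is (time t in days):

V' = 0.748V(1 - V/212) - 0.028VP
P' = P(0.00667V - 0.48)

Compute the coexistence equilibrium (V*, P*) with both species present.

V* ≈ 72, P* ≈ 17.6

From dP/dt = 0 with P > 0: 0.00667V* = 0.48, so V* = 72.
Substitute into dV/dt = 0: 0.748(1 - 72/212) = 0.028P*.
The bracket is 0.661, giving P* = 0.494/0.028 = 17.6.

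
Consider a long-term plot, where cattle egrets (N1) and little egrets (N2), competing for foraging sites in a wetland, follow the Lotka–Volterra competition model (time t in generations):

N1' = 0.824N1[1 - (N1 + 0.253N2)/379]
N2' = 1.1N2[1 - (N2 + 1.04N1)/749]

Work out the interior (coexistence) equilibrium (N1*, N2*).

Setting both brackets to zero gives the nullclines N1 + 0.253N2 = 379 and 1.04N1 + N2 = 749.
Substituting N2 = 749 - 1.04N1 into the first: N1(1 - 0.253·1.04) = 379 - 0.253·749.
So N1* = 190/0.737 = 257, and then N2* = 749 - 1.04·257 = 482.

N1* ≈ 257, N2* ≈ 482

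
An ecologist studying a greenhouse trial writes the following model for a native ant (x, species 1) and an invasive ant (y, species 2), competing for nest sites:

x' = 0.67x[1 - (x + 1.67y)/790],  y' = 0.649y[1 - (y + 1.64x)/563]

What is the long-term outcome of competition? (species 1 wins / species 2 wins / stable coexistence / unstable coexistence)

unstable coexistence (outcome depends on initial conditions)

Compare the nullcline intercepts: K1/α12 = 790/1.67 = 473 < K2 = 563; K2/α21 = 563/1.64 = 343 < K1 = 790.
Since both are reversed, neither can invade when rare; the interior point is a saddle.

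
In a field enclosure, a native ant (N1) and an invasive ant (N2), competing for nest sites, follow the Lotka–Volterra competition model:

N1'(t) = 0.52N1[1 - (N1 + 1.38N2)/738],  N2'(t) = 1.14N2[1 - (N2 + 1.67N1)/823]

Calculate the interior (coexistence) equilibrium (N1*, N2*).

N1* ≈ 305, N2* ≈ 314

Setting both brackets to zero gives the nullclines N1 + 1.38N2 = 738 and 1.67N1 + N2 = 823.
Substituting N2 = 823 - 1.67N1 into the first: N1(1 - 1.38·1.67) = 738 - 1.38·823.
So N1* = -398/-1.3 = 305, and then N2* = 823 - 1.67·305 = 314.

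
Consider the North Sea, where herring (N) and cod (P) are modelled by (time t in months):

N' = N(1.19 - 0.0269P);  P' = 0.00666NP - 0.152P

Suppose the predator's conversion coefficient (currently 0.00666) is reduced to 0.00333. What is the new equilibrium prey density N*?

At the interior fixed point, setting dP/dt = 0 with P > 0 fixes N* = (predator death rate)/(NP coefficient) — independent of the other coefficients.
With the change, N* = 0.152/0.00333 = 45.6; it rises from 22.8.

N* ≈ 45.6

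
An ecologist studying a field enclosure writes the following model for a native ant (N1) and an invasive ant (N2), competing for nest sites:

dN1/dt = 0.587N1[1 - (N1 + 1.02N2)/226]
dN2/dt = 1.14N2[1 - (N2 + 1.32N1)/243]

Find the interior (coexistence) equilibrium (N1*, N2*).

Setting both brackets to zero gives the nullclines N1 + 1.02N2 = 226 and 1.32N1 + N2 = 243.
Substituting N2 = 243 - 1.32N1 into the first: N1(1 - 1.02·1.32) = 226 - 1.02·243.
So N1* = -21.9/-0.346 = 63.1, and then N2* = 243 - 1.32·63.1 = 160.

N1* ≈ 63.1, N2* ≈ 160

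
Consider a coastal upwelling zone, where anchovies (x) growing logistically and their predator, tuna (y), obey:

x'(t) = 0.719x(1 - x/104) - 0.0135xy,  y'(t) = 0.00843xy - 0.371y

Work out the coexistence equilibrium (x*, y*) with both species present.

From dy/dt = 0 with y > 0: 0.00843x* = 0.371, so x* = 44.
Substitute into dx/dt = 0: 0.719(1 - 44/104) = 0.0135y*.
The bracket is 0.577, giving y* = 0.415/0.0135 = 30.7.

x* ≈ 44, y* ≈ 30.7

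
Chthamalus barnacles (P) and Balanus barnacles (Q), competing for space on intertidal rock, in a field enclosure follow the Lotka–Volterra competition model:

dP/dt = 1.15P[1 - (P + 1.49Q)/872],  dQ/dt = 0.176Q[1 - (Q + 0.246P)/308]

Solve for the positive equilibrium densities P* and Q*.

P* ≈ 652, Q* ≈ 148

Setting both brackets to zero gives the nullclines P + 1.49Q = 872 and 0.246P + Q = 308.
Substituting Q = 308 - 0.246P into the first: P(1 - 1.49·0.246) = 872 - 1.49·308.
So P* = 413/0.633 = 652, and then Q* = 308 - 0.246·652 = 148.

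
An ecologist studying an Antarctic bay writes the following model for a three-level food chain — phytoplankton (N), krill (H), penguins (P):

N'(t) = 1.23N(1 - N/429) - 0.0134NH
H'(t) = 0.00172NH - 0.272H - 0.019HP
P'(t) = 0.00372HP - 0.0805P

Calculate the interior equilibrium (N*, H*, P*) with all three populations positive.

N* ≈ 328, H* ≈ 21.6, P* ≈ 15.4

From dP/dt = 0: 0.00372H* = 0.0805, so H* = 21.6.
From dN/dt = 0: 1.23(1 - N*/429) = 0.0134·21.6, giving N* = 429·(1 - 0.236) = 328.
From dH/dt = 0: 0.00172·328 - 0.272 = 0.019P*, so P* = 0.292/0.019 = 15.4.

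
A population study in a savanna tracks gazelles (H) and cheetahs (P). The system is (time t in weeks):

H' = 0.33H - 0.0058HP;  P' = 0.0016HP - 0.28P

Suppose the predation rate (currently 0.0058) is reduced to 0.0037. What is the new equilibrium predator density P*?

At the interior fixed point, setting dH/dt = 0 with H > 0 fixes P* = (prey growth rate)/(HP coefficient) — independent of the other coefficients.
With the change, P* = 0.33/0.0037 = 89.2; it rises from 56.9.

P* ≈ 89.2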